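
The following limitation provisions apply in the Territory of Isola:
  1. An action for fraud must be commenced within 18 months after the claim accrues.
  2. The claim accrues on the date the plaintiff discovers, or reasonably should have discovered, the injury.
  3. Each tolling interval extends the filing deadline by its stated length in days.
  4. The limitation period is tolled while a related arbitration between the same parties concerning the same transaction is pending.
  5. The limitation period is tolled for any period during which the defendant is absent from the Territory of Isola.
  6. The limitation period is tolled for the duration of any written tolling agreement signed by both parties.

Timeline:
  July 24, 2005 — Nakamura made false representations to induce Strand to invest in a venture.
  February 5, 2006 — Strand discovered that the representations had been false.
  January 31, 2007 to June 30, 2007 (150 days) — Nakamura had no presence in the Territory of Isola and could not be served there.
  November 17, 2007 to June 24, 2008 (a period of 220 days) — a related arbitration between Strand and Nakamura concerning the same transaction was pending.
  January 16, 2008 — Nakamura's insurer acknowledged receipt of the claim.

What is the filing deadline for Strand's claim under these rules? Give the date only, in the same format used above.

The claim did not accrue until Strand discovered the injury on February 5, 2006; the July 24, 2005 act date does not start the clock under the stated rule.
The untolled deadline — 18 months after February 5, 2006 — is August 5, 2007.
The period was tolled for 150 days by the defendant's absence from the jurisdiction (January 31, 2007 to June 30, 2007), pushing the deadline to January 2, 2008.
The pending related arbitration from November 17, 2007 to June 24, 2008 tolled the period for 220 days, extending the deadline to August 9, 2008.
The other events in the timeline have no effect on the limitation period under the stated rules.

August 9, 2008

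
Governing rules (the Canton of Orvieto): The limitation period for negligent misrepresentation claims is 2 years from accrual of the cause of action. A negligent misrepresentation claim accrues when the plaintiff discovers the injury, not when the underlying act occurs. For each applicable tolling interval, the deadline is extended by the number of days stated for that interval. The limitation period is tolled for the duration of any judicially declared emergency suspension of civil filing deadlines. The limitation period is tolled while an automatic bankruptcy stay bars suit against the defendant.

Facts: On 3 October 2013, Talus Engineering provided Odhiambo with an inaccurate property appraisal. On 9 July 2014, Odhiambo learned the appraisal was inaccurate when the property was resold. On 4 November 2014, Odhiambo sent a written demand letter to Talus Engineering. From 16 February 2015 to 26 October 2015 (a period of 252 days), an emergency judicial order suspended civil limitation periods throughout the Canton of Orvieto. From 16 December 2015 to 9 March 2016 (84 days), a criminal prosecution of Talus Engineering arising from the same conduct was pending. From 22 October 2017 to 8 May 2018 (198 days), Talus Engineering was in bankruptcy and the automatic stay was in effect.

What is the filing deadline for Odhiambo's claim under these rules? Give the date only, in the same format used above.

18 March 2017

Accrual is tied to discovery, so the period began on 9 July 2014 rather than on 3 October 2013 when the act occurred.
The untolled deadline — 2 years after 9 July 2014 — is 9 July 2016.
Because the emergency suspension of filing deadlines ran from 16 February 2015 to 26 October 2015, the deadline is extended by 252 days to 18 March 2017.
By the time the automatic bankruptcy stay began on 22 October 2017, the limitation period had already expired on 18 March 2017; that interval cannot revive it.
The pending criminal prosecution from 16 December 2015 to 9 March 2016 does not toll the period, because no stated rule makes a criminal prosecution a tolling event.
None of the other events listed affects the running of the period under the stated rules.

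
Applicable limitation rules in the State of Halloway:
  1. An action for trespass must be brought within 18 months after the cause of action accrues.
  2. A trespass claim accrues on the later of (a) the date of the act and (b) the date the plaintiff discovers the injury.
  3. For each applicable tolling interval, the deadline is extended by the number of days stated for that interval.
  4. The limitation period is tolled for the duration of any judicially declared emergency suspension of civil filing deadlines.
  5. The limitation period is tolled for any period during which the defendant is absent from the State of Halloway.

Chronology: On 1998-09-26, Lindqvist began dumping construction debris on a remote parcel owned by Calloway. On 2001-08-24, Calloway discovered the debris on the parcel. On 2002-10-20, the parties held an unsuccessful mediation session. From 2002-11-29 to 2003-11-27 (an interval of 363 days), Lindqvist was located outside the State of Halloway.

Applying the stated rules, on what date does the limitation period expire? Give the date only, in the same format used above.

The claim accrued on 2001-08-24 — the later of the 1998-09-26 act and the 2001-08-24 discovery.
18 months from 2001-08-24 is 2003-02-24.
Because the defendant's absence from the jurisdiction ran from 2002-11-29 to 2003-11-27, the deadline is extended by 363 days to 2004-02-22.
None of the other events listed affects the running of the period under the stated rules.

2004-02-22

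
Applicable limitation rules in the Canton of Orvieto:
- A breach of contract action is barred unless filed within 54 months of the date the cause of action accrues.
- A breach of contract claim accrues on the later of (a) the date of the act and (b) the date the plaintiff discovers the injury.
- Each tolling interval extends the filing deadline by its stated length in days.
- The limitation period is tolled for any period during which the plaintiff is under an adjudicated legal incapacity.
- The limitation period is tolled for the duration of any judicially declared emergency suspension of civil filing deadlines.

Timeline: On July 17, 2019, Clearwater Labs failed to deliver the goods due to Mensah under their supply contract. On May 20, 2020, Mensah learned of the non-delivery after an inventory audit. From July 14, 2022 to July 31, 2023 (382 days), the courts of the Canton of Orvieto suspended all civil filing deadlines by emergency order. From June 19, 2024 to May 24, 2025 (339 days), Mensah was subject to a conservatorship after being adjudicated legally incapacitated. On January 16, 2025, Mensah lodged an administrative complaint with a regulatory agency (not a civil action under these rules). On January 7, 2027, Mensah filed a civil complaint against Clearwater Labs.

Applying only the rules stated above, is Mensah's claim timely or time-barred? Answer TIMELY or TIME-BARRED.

The claim accrued on May 20, 2020 — the later of the July 17, 2019 act and the May 20, 2020 discovery.
54 months from May 20, 2020 is November 20, 2024.
Because the emergency suspension of filing deadlines ran from July 14, 2022 to July 31, 2023, the deadline is extended by 382 days to December 7, 2025.
The period was tolled for 339 days by the plaintiff's legal incapacity (June 19, 2024 to May 24, 2025), pushing the deadline to November 11, 2026.
Nothing else in the chronology tolls or restarts the period.
The January 7, 2027 filing falls after the November 11, 2026 deadline; the claim is time-barred.

TIME-BARRED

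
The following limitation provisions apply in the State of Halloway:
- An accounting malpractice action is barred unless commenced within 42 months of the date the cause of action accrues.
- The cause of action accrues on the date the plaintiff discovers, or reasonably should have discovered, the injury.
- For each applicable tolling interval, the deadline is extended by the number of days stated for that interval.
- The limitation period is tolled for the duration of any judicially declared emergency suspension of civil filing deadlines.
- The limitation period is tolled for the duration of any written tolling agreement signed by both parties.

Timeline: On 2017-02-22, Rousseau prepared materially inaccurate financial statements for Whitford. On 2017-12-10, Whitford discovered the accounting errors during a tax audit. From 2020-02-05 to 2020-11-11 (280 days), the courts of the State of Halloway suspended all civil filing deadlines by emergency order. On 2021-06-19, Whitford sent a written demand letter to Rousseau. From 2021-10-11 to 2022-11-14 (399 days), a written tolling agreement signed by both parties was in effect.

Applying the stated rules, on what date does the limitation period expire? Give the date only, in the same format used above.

2023-04-20

Under the discovery rule, the claim accrued on 2017-12-10, when Whitford discovered the injury — not on the 2017-02-22 date of the underlying act.
42 months from 2017-12-10 is 2021-06-10.
The period was tolled for 280 days by the emergency suspension of filing deadlines (2020-02-05 to 2020-11-11), pushing the deadline to 2022-03-17.
The written tolling agreement from 2021-10-11 to 2022-11-14 tolled the period for 399 days, extending the deadline to 2023-04-20.
None of the other events listed affects the running of the period under the stated rules.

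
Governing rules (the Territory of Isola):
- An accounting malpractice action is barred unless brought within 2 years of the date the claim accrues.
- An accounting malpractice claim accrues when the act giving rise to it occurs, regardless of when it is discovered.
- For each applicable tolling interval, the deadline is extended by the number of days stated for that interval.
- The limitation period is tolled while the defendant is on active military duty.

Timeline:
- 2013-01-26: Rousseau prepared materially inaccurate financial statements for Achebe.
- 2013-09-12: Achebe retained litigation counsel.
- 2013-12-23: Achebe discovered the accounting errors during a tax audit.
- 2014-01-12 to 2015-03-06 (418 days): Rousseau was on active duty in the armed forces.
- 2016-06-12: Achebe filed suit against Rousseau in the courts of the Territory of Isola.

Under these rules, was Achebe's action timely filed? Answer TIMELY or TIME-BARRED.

TIME-BARRED

The claim accrued on 2013-01-26, when the wrongful act occurred; under the stated occurrence rule the 2013-12-23 discovery does not delay accrual.
Adding the 2 years base period to 2013-01-26 gives a deadline of 2015-01-26, before any tolling.
The defendant's active military service from 2014-01-12 to 2015-03-06 tolled the period for 418 days, extending the deadline to 2016-03-19.
The other events in the timeline have no effect on the limitation period under the stated rules.
Achebe filed on 2016-06-12, after the 2016-03-19 deadline, so the action is time-barred.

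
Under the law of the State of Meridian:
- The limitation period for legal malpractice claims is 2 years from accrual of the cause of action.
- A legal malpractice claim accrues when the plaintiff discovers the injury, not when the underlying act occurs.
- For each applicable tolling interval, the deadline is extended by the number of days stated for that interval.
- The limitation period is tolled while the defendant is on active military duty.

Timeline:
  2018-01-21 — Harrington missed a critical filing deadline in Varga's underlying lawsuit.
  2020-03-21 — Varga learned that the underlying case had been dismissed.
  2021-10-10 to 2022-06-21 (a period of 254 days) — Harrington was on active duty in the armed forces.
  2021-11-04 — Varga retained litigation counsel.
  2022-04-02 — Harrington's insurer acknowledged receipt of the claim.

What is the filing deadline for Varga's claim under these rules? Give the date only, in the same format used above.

Under the discovery rule, the claim accrued on 2020-03-21, when Varga discovered the injury — not on the 2018-01-21 date of the underlying act.
Adding the 2 years base period to 2020-03-21 gives a deadline of 2022-03-21, before any tolling.
The period was tolled for 254 days by the defendant's active military service (2021-10-10 to 2022-06-21), pushing the deadline to 2022-11-30.
None of the other events listed affects the running of the period under the stated rules.

2022-11-30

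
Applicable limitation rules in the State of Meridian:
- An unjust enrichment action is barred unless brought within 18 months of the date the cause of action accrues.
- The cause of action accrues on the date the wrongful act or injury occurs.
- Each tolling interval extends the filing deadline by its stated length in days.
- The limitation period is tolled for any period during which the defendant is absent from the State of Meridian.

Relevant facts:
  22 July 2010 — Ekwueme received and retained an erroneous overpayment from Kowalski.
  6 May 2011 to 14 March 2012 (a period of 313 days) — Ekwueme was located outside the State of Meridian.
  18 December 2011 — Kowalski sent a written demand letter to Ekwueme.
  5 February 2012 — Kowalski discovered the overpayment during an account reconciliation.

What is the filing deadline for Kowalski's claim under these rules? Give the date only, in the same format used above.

30 November 2012

Accrual is governed by the date of the act, so the period began to run on 22 July 2010; the later discovery on 5 February 2012 is irrelevant under the stated rule.
Adding the 18 months base period to 22 July 2010 gives a deadline of 22 January 2012, before any tolling.
Because the defendant's absence from the jurisdiction ran from 6 May 2011 to 14 March 2012, the deadline is extended by 313 days to 30 November 2012.
Nothing else in the chronology tolls or restarts the period.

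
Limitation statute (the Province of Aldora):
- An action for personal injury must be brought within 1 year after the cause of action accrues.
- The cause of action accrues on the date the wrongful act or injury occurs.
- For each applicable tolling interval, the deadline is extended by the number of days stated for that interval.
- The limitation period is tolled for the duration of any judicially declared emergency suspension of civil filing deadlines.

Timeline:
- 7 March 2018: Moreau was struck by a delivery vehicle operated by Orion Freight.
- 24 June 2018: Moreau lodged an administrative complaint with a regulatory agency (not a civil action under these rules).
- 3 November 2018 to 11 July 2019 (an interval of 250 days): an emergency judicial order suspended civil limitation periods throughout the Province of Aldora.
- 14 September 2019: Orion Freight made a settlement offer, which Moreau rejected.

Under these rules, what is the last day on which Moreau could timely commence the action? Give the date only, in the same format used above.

12 November 2019

The claim accrued on 7 March 2018, when the wrongful act occurred.
The untolled deadline — 1 year after 7 March 2018 — is 7 March 2019.
Because the emergency suspension of filing deadlines ran from 3 November 2018 to 11 July 2019, the deadline is extended by 250 days to 12 November 2019.
Nothing else in the chronology tolls or restarts the period.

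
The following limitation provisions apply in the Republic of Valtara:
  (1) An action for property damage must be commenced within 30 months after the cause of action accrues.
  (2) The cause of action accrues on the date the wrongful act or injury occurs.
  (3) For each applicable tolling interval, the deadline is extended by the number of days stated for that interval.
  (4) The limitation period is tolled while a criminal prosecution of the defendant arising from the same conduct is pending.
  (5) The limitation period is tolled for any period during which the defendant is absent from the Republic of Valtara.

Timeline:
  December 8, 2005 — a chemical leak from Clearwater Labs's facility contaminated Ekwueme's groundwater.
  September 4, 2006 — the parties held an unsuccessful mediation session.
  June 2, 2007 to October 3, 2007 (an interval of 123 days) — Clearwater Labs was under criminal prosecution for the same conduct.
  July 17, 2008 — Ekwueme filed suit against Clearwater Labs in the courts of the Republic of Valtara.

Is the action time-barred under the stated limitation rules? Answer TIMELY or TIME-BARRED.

The cause of action accrued on December 8, 2005, the date of the act.
The untolled deadline — 30 months after December 8, 2005 — is June 8, 2008.
Because the pending criminal prosecution ran from June 2, 2007 to October 3, 2007, the deadline is extended by 123 days to October 9, 2008.
None of the other events listed affects the running of the period under the stated rules.
Ekwueme filed on July 17, 2008, before the October 9, 2008 deadline, so the action is timely.

TIMELY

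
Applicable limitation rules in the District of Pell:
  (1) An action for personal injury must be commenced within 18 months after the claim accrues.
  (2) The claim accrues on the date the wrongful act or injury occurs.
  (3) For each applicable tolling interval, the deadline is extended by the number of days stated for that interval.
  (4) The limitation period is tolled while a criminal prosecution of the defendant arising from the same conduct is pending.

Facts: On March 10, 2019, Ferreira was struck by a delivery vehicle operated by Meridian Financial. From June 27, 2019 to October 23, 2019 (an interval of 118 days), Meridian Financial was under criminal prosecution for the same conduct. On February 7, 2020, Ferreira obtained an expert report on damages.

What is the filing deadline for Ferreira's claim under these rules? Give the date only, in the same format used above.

The limitation period began to run on March 10, 2019.
The untolled deadline — 18 months after March 10, 2019 — is September 10, 2020.
The period was tolled for 118 days by the pending criminal prosecution (June 27, 2019 to October 23, 2019), pushing the deadline to January 6, 2021.
The other events in the timeline have no effect on the limitation period under the stated rules.

January 6, 2021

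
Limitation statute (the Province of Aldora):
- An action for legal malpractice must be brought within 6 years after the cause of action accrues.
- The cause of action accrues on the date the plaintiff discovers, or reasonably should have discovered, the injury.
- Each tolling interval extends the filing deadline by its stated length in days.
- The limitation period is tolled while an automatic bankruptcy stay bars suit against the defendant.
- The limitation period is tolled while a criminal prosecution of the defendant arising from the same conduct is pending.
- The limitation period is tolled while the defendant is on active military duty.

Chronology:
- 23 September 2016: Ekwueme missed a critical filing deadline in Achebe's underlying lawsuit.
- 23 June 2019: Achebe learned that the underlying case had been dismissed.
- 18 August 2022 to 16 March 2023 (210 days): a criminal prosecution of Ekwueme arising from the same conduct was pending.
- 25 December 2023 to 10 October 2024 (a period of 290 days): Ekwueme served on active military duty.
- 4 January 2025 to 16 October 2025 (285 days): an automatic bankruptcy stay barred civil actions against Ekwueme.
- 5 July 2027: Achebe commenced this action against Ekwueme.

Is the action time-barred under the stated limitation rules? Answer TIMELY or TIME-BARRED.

Under the discovery rule, the claim accrued on 23 June 2019, when Achebe discovered the injury — not on the 23 September 2016 date of the underlying act.
Adding the 6 years base period to 23 June 2019 gives a deadline of 23 June 2025, before any tolling.
Because the pending criminal prosecution ran from 18 August 2022 to 16 March 2023, the deadline is extended by 210 days to 19 January 2026.
The defendant's active military service from 25 December 2023 to 10 October 2024 tolled the period for 290 days, extending the deadline to 5 November 2026.
The automatic bankruptcy stay from 4 January 2025 to 16 October 2025 tolled the period for 285 days, extending the deadline to 17 August 2027.
The 5 July 2027 filing precedes the 17 August 2027 deadline; the claim is timely.

TIMELY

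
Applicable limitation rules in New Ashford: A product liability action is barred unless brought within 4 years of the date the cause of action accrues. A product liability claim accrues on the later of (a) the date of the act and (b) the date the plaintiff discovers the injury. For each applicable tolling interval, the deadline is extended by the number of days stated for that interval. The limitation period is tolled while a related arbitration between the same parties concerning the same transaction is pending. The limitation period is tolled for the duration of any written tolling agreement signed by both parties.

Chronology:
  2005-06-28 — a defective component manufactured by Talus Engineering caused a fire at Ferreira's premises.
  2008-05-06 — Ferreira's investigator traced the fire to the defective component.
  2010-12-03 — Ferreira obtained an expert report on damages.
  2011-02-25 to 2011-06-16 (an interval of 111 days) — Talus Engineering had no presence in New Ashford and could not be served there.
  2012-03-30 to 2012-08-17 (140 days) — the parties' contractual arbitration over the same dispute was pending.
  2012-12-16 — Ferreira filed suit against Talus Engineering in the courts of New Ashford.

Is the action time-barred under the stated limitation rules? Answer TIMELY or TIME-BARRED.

The claim accrued on 2008-05-06 — the later of the 2005-06-28 act and the 2008-05-06 discovery.
4 years from 2008-05-06 is 2012-05-06.
Because the pending related arbitration ran from 2012-03-30 to 2012-08-17, the deadline is extended by 140 days to 2012-09-23.
The defendant's absence from the jurisdiction from 2011-02-25 to 2011-06-16 does not toll the period, because no stated rule makes the defendant's absence a tolling event.
The other events in the timeline have no effect on the limitation period under the stated rules.
Filing on 2012-12-16 missed the 2012-09-23 deadline — the action is time-barred.

TIME-BARRED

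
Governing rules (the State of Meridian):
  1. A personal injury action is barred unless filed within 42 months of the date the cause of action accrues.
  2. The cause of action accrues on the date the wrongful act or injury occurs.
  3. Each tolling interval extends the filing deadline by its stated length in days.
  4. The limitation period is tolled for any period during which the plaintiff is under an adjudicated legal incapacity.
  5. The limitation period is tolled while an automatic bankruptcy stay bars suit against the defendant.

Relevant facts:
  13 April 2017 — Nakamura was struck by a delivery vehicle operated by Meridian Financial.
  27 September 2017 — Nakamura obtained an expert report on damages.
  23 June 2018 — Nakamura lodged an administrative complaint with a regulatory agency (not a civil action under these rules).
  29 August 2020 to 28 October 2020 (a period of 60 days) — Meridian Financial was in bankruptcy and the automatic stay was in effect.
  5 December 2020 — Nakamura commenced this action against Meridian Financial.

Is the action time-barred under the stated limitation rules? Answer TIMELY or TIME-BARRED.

TIMELY

The cause of action accrued on 13 April 2017, the date of the act.
42 months from 13 April 2017 is 13 October 2020.
The automatic bankruptcy stay from 29 August 2020 to 28 October 2020 tolled the period for 60 days, extending the deadline to 12 December 2020.
The other events in the timeline have no effect on the limitation period under the stated rules.
The 5 December 2020 filing precedes the 12 December 2020 deadline; the claim is timely.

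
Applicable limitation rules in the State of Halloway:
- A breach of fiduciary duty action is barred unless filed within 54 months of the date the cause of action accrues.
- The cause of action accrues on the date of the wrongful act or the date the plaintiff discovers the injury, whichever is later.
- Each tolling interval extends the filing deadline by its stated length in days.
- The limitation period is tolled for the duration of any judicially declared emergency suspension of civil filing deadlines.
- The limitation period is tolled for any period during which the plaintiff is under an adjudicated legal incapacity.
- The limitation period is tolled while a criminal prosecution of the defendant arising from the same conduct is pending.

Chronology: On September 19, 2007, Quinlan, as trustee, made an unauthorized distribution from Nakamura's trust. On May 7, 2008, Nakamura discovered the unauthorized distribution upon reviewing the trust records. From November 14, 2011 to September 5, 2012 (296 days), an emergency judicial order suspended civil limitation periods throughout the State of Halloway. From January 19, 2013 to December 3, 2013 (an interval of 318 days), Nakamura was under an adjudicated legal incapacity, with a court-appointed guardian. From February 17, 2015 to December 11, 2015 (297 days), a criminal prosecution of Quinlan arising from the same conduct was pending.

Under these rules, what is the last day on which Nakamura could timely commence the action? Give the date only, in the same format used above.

July 14, 2014

The claim accrued on May 7, 2008 — the later of the September 19, 2007 act and the May 7, 2008 discovery.
The untolled deadline — 54 months after May 7, 2008 — is November 7, 2012.
The period was tolled for 296 days by the emergency suspension of filing deadlines (November 14, 2011 to September 5, 2012), pushing the deadline to August 30, 2013.
The period was tolled for 318 days by the plaintiff's legal incapacity (January 19, 2013 to December 3, 2013), pushing the deadline to July 14, 2014.
By the time the pending criminal prosecution began on February 17, 2015, the limitation period had already expired on July 14, 2014; that interval cannot revive it.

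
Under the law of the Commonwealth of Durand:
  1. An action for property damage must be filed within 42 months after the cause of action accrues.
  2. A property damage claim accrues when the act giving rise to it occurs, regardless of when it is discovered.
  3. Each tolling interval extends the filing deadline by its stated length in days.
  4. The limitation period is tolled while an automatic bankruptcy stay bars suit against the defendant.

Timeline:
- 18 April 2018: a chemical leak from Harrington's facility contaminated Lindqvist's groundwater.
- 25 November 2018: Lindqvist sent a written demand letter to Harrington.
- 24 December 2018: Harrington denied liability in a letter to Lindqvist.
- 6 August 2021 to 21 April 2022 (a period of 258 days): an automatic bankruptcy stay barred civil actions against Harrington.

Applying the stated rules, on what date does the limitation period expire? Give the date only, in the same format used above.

The claim accrued on 18 April 2018, when the wrongful act occurred.
The untolled deadline — 42 months after 18 April 2018 — is 18 October 2021.
The period was tolled for 258 days by the automatic bankruptcy stay (6 August 2021 to 21 April 2022), pushing the deadline to 3 July 2022.
None of the other events listed affects the running of the period under the stated rules.

3 July 2022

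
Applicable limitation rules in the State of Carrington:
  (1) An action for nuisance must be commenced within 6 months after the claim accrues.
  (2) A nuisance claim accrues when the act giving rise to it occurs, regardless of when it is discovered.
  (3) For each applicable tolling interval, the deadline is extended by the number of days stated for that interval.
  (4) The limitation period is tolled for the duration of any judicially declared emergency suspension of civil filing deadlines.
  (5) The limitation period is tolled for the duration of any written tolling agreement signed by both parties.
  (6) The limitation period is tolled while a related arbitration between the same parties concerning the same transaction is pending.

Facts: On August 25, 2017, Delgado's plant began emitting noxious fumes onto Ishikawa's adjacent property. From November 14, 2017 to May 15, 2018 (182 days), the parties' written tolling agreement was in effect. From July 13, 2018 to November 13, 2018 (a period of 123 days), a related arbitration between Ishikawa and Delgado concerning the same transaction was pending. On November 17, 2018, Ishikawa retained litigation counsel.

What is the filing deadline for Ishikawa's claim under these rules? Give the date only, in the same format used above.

The claim accrued on August 25, 2017, the date of the act.
6 months from August 25, 2017 is February 25, 2018.
The period was tolled for 182 days by the written tolling agreement (November 14, 2017 to May 15, 2018), pushing the deadline to August 26, 2018.
The period was tolled for 123 days by the pending related arbitration (July 13, 2018 to November 13, 2018), pushing the deadline to December 27, 2018.
Nothing else in the chronology tolls or restarts the period.

December 27, 2018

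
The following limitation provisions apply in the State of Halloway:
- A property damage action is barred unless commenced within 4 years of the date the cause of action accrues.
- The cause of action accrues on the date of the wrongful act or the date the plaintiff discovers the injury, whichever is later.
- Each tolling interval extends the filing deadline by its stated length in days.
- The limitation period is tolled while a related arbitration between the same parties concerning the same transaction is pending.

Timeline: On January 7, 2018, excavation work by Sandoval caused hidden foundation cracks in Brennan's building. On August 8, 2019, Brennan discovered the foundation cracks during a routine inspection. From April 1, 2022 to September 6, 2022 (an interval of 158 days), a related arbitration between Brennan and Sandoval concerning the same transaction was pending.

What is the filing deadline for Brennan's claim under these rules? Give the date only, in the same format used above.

Because discovery on August 8, 2019 post-dates the January 7, 2018 act, accrual under the later-of rule falls on August 8, 2019.
Adding the 4 years base period to August 8, 2019 gives a deadline of August 8, 2023, before any tolling.
The period was tolled for 158 days by the pending related arbitration (April 1, 2022 to September 6, 2022), pushing the deadline to January 13, 2024.

January 13, 2024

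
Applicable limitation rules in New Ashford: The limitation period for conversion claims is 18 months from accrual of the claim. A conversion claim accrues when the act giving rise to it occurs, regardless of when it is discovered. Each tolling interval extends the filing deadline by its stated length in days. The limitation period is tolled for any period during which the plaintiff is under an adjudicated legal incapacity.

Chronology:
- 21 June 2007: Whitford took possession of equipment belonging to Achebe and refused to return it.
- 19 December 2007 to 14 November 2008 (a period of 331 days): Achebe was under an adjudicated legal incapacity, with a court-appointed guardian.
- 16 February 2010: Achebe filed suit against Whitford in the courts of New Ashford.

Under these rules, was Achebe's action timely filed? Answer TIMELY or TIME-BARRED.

TIME-BARRED

The limitation period began to run on 21 June 2007.
Adding the 18 months base period to 21 June 2007 gives a deadline of 21 December 2008, before any tolling.
Because the plaintiff's legal incapacity ran from 19 December 2007 to 14 November 2008, the deadline is extended by 331 days to 17 November 2009.
Achebe filed on 16 February 2010, after the 17 November 2009 deadline, so the action is time-barred.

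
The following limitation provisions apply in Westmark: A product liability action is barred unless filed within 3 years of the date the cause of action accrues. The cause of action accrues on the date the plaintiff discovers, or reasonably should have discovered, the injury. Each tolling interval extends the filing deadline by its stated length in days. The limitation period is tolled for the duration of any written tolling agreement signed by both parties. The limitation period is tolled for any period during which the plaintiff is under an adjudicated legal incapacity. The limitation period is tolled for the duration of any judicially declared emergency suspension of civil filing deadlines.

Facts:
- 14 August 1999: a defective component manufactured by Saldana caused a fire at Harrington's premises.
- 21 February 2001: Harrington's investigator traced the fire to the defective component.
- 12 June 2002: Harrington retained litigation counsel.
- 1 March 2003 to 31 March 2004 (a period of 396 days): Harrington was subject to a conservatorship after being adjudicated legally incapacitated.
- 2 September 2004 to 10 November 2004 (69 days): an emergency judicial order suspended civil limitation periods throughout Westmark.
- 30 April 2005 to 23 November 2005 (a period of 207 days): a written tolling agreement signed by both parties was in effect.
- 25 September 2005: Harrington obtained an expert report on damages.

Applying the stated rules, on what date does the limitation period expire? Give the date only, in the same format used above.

Accrual is tied to discovery, so the period began on 21 February 2001 rather than on 14 August 1999 when the act occurred.
3 years from 21 February 2001 is 21 February 2004.
Because the plaintiff's legal incapacity ran from 1 March 2003 to 31 March 2004, the deadline is extended by 396 days to 23 March 2005.
The emergency suspension of filing deadlines from 2 September 2004 to 10 November 2004 tolled the period for 69 days, extending the deadline to 31 May 2005.
Because the written tolling agreement ran from 30 April 2005 to 23 November 2005, the deadline is extended by 207 days to 24 December 2005.
None of the other events listed affects the running of the period under the stated rules.

24 December 2005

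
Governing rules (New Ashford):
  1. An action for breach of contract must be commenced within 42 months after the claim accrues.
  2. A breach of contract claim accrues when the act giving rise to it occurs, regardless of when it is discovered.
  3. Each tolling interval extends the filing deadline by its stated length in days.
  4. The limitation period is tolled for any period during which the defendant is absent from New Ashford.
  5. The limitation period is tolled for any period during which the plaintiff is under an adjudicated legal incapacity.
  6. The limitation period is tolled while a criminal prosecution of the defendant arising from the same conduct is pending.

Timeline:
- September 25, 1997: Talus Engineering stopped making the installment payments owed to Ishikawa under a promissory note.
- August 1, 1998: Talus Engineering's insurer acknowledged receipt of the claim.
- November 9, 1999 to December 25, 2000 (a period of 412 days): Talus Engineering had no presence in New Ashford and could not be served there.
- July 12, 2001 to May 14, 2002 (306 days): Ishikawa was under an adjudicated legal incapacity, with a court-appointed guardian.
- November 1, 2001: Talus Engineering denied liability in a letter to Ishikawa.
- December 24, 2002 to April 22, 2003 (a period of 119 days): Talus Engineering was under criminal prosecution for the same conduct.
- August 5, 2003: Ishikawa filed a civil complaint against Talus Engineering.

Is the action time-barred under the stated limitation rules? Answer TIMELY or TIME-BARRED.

The claim accrued on September 25, 1997, the date of the act.
Adding the 42 months base period to September 25, 1997 gives a deadline of March 25, 2001, before any tolling.
The period was tolled for 412 days by the defendant's absence from the jurisdiction (November 9, 1999 to December 25, 2000), pushing the deadline to May 11, 2002.
Because the plaintiff's legal incapacity ran from July 12, 2001 to May 14, 2002, the deadline is extended by 306 days to March 13, 2003.
The period was tolled for 119 days by the pending criminal prosecution (December 24, 2002 to April 22, 2003), pushing the deadline to July 10, 2003.
None of the other events listed affects the running of the period under the stated rules.
The August 5, 2003 filing falls after the July 10, 2003 deadline; the claim is time-barred.

TIME-BARRED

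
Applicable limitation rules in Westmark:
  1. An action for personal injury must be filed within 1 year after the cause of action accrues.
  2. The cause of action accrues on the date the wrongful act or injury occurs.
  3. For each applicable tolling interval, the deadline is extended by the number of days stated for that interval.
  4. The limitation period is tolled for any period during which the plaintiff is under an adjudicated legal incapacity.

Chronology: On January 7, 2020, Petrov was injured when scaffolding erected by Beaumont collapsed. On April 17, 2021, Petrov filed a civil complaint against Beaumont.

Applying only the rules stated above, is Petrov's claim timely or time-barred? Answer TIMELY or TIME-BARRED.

TIME-BARRED

The claim accrued on January 7, 2020, when the wrongful act occurred.
Adding the 1 year base period to January 7, 2020 gives a deadline of January 7, 2021, before any tolling.
Petrov filed on April 17, 2021, after the January 7, 2021 deadline, so the action is time-barred.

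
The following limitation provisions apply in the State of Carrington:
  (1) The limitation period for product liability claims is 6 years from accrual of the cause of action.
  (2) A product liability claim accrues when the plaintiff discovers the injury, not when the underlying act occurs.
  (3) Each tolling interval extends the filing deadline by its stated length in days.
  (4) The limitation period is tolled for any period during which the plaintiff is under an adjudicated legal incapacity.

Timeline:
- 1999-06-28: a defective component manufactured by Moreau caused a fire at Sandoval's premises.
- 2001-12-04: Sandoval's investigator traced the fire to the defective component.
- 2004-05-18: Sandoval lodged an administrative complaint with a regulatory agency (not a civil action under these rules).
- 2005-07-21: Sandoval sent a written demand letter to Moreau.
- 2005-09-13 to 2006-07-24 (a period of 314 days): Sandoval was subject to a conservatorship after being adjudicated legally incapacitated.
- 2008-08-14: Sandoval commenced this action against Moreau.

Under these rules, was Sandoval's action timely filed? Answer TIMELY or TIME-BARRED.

TIMELY

Under the discovery rule, the claim accrued on 2001-12-04, when Sandoval discovered the injury — not on the 1999-06-28 date of the underlying act.
6 years from 2001-12-04 is 2007-12-04.
Because the plaintiff's legal incapacity ran from 2005-09-13 to 2006-07-24, the deadline is extended by 314 days to 2008-10-13.
Nothing else in the chronology tolls or restarts the period.
Filing on 2008-08-14 beat the 2008-10-13 deadline — the action is timely.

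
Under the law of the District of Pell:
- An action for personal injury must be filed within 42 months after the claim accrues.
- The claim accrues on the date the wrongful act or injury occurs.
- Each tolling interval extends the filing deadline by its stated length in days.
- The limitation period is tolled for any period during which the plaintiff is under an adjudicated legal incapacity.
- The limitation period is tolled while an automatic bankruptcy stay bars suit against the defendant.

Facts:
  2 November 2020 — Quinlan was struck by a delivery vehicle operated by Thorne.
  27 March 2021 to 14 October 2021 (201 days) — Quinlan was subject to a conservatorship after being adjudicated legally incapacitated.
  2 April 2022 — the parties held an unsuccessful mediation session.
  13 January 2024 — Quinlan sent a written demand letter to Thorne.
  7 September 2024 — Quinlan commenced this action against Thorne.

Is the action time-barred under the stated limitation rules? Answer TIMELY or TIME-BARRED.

The limitation period began to run on 2 November 2020.
The untolled deadline — 42 months after 2 November 2020 — is 2 May 2024.
The period was tolled for 201 days by the plaintiff's legal incapacity (27 March 2021 to 14 October 2021), pushing the deadline to 19 November 2024.
Nothing else in the chronology tolls or restarts the period.
Filing on 7 September 2024 beat the 19 November 2024 deadline — the action is timely.

TIMELY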